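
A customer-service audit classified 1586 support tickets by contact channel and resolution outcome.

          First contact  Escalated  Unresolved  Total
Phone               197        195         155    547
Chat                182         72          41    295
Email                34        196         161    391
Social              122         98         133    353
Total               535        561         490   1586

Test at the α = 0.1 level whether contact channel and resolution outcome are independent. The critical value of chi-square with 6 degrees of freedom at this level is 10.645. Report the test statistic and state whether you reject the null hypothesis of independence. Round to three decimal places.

229.217; reject H₀

Grand total N = 1586.
Expected counts (row total × column total / N):
  Phone, First contact: 547×535/1586 = 184.5177
  Phone, Escalated: 547×561/1586 = 193.4849
  Phone, Unresolved: 547×490/1586 = 168.9975
  Chat, First contact: 295×535/1586 = 99.5113
  Chat, Escalated: 295×561/1586 = 104.3474
  Chat, Unresolved: 295×490/1586 = 91.1412
  Email, First contact: 391×535/1586 = 131.8947
  Email, Escalated: 391×561/1586 = 138.3045
  Email, Unresolved: 391×490/1586 = 120.8008
  Social, First contact: 353×535/1586 = 119.0763
  Social, Escalated: 353×561/1586 = 124.8632
  Social, Unresolved: 353×490/1586 = 109.0605
Contributions (O − E)²/E:
  (197 − 184.5177)²/184.5177 = 0.8444
  (195 − 193.4849)²/193.4849 = 0.0119
  (155 − 168.9975)²/168.9975 = 1.1594
  (182 − 99.5113)²/99.5113 = 68.3780
  (72 − 104.3474)²/104.3474 = 10.0276
  (41 − 91.1412)²/91.1412 = 27.5851
  (34 − 131.8947)²/131.8947 = 72.6593
  (196 − 138.3045)²/138.3045 = 24.0684
  (161 − 120.8008)²/120.8008 = 13.3772
  (122 − 119.0763)²/119.0763 = 0.0718
  (98 − 124.8632)²/124.8632 = 5.7794
  (133 − 109.0605)²/109.0605 = 5.2549
χ² = 0.8444 + 0.0119 + 1.1594 + 68.3780 + 10.0276 + 27.5851 + 72.6593 + 24.0684 + 13.3772 + 0.0718 + 5.7794 + 5.2549 = 229.217
df = (4−1)(3−1) = 6. Since 229.217 > 10.645, reject the null hypothesis of independence at α = 0.1.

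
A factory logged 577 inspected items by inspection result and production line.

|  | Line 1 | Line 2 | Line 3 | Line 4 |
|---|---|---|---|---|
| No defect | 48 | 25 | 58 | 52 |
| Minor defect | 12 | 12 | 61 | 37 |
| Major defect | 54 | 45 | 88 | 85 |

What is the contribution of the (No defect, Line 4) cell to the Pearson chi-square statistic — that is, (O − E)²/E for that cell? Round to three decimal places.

0.184

Row total (No defect) = 183; column total (Line 4) = 174; N = 577.
Expected count E = 183 × 174 / 577 = 55.1854.
Contribution = (O − E)²/E = (52 − 55.1854)² / 55.1854 = 0.184.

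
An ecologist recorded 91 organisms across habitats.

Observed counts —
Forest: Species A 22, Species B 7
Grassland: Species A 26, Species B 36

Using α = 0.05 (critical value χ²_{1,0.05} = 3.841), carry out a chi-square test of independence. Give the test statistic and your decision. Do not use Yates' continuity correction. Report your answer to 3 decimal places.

9.124; reject H₀

Row totals: 29, 62. Column totals: 48, 43. Grand total N = 91.
Expected counts (row total × column total / N):
  Forest, Species A: 29×48/91 = 15.2967
  Forest, Species B: 29×43/91 = 13.7033
  Grassland, Species A: 62×48/91 = 32.7033
  Grassland, Species B: 62×43/91 = 29.2967
Contributions (O − E)²/E:
  (22 − 15.2967)²/15.2967 = 2.9375
  (7 − 13.7033)²/13.7033 = 3.2791
  (26 − 32.7033)²/32.7033 = 1.3740
  (36 − 29.2967)²/29.2967 = 1.5338
χ² = 2.9375 + 3.2791 + 1.3740 + 1.5338 = 9.124
df = (2−1)(2−1) = 1. Since 9.124 > 3.841, reject the null hypothesis of independence at α = 0.05.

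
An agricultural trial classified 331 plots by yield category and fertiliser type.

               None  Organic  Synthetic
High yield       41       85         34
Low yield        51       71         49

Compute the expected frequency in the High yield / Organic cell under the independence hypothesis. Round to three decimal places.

75.408

Row total (High yield) = 160; column total (Organic) = 156; grand total N = 331.
Expected count = (row total × column total) / N = 160 × 156 / 331 = 75.408.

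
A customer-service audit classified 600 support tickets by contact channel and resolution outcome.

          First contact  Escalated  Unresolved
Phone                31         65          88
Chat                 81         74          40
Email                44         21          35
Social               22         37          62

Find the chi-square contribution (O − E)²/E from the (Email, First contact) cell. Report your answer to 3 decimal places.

6.925

Row total (Email) = 100; column total (First contact) = 178; N = 600.
Expected count E = 100 × 178 / 600 = 29.6667.
Contribution = (O − E)²/E = (44 − 29.6667)² / 29.6667 = 6.925.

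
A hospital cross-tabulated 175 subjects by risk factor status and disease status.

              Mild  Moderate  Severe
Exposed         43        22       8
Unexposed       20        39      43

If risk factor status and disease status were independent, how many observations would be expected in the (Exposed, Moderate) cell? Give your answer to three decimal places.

Row total (Exposed) = 73; column total (Moderate) = 61; grand total N = 175.
Expected count = (row total × column total) / N = 73 × 61 / 175 = 25.446.

25.446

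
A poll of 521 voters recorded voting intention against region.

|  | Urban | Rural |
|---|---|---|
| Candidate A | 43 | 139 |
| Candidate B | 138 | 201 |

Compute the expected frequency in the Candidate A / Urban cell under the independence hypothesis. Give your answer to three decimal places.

Row total (Candidate A) = 182; column total (Urban) = 181; grand total N = 521.
Expected count = (row total × column total) / N = 182 × 181 / 521 = 63.228.

63.228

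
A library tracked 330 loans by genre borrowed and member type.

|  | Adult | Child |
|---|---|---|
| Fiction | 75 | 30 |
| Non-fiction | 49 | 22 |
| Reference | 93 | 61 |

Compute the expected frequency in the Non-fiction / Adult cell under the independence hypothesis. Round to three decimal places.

Row total (Non-fiction) = 71; column total (Adult) = 217; grand total N = 330.
Expected count = (row total × column total) / N = 71 × 217 / 330 = 46.688.

46.688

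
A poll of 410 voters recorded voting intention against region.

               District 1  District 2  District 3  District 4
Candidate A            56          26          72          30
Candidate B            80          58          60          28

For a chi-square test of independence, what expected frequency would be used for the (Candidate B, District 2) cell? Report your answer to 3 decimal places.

Row total (Candidate B) = 226; column total (District 2) = 84; grand total N = 410.
Expected count = (row total × column total) / N = 226 × 84 / 410 = 46.302.

46.302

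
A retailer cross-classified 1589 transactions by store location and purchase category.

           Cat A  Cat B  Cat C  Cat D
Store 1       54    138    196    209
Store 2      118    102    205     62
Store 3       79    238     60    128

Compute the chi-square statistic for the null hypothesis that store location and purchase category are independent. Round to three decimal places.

Row totals: 597, 487, 505. Column totals: 251, 478, 461, 399. Grand total N = 1589.
Expected counts (row total × column total / N):
  Store 1, Cat A: 597×251/1589 = 94.30271
  Store 1, Cat B: 597×478/1589 = 179.58842
  Store 1, Cat C: 597×461/1589 = 173.20138
  Store 1, Cat D: 597×399/1589 = 149.90749
  Store 2, Cat A: 487×251/1589 = 76.92700
  Store 2, Cat B: 487×478/1589 = 146.49843
  Store 2, Cat C: 487×461/1589 = 141.28823
  Store 2, Cat D: 487×399/1589 = 122.28634
  Store 3, Cat A: 505×251/1589 = 79.77030
  Store 3, Cat B: 505×478/1589 = 151.91315
  Store 3, Cat C: 505×461/1589 = 146.51038
  Store 3, Cat D: 505×399/1589 = 126.80617
Contributions (O − E)²/E:
  (54 − 94.30271)²/94.30271 = 17.2244
  (138 − 179.58842)²/179.58842 = 9.6309
  (196 − 173.20138)²/173.20138 = 3.0010
  (209 − 149.90749)²/149.90749 = 23.2939
  (118 − 76.92700)²/76.92700 = 21.9298
  (102 − 146.49843)²/146.49843 = 13.5163
  (205 − 141.28823)²/141.28823 = 28.7298
  (62 − 122.28634)²/122.28634 = 29.7208
  (79 − 79.77030)²/79.77030 = 0.0074
  (238 − 151.91315)²/151.91315 = 48.7841
  (60 − 146.51038)²/146.51038 = 51.0820
  (128 − 126.80617)²/126.80617 = 0.0112
χ² = 17.2244 + 9.6309 + 3.0010 + 23.2939 + 21.9298 + 13.5163 + 28.7298 + 29.7208 + 0.0074 + 48.7841 + 51.0820 + 0.0112 = 246.932

246.932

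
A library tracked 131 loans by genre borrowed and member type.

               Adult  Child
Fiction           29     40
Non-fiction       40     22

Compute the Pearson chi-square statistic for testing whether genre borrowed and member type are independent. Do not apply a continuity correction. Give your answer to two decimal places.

6.62

Row totals: 69, 62. Column totals: 69, 62. Grand total N = 131.
Expected counts (row total × column total / N):
  Fiction, Adult: 69×69/131 = 36.3435
  Fiction, Child: 69×62/131 = 32.6565
  Non-fiction, Adult: 62×69/131 = 32.6565
  Non-fiction, Child: 62×62/131 = 29.3435
Contributions (O − E)²/E:
  (29 − 36.3435)²/36.3435 = 1.4838
  (40 − 32.6565)²/32.6565 = 1.6513
  (40 − 32.6565)²/32.6565 = 1.6513
  (22 − 29.3435)²/29.3435 = 1.8378
χ² = 1.4838 + 1.6513 + 1.6513 + 1.8378 = 6.62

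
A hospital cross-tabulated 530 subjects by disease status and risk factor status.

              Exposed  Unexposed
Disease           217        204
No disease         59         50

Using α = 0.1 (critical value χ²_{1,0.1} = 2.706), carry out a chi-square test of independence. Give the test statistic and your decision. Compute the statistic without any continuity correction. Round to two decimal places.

Row totals: 421, 109. Column totals: 276, 254. Grand total N = 530.
Expected counts (row total × column total / N):
  Disease, Exposed: 421×276/530 = 219.238
  Disease, Unexposed: 421×254/530 = 201.762
  No disease, Exposed: 109×276/530 = 56.762
  No disease, Unexposed: 109×254/530 = 52.238
Contributions (O − E)²/E:
  (217 − 219.238)²/219.238 = 0.0228
  (204 − 201.762)²/201.762 = 0.0248
  (59 − 56.762)²/56.762 = 0.0882
  (50 − 52.238)²/52.238 = 0.0959
χ² = 0.0228 + 0.0248 + 0.0882 + 0.0959 = 0.23
df = (2−1)(2−1) = 1. Since 0.23 < 2.706, fail to reject the null hypothesis of independence at α = 0.1.

0.23; fail to reject H₀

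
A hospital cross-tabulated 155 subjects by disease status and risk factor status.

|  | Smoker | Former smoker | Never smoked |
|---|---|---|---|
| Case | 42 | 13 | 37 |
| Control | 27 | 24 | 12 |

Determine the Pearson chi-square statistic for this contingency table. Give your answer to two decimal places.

Row totals: 92, 63. Column totals: 69, 37, 49. Grand total N = 155.
Expected counts (row total × column total / N):
  Case, Smoker: 92×69/155 = 40.955
  Case, Former smoker: 92×37/155 = 21.961
  Case, Never smoked: 92×49/155 = 29.084
  Control, Smoker: 63×69/155 = 28.045
  Control, Former smoker: 63×37/155 = 15.039
  Control, Never smoked: 63×49/155 = 19.916
Contributions (O − E)²/E:
  (42 − 40.955)²/40.955 = 0.0267
  (13 − 21.961)²/21.961 = 3.6565
  (37 − 29.084)²/29.084 = 2.1546
  (27 − 28.045)²/28.045 = 0.0389
  (24 − 15.039)²/15.039 = 5.3394
  (12 − 19.916)²/19.916 = 3.1464
χ² = 0.0267 + 3.6565 + 2.1546 + 0.0389 + 5.3394 + 3.1464 = 14.36

14.36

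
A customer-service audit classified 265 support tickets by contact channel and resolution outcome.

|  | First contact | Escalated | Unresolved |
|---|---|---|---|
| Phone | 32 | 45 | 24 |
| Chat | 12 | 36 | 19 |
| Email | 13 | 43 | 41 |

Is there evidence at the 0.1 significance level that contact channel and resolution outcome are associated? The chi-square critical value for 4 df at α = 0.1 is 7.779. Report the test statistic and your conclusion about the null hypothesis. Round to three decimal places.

14.812; reject H₀

Row totals: 101, 67, 97. Column totals: 57, 124, 84. Grand total N = 265.
Expected counts (row total × column total / N):
  Phone, First contact: 101×57/265 = 21.7245
  Phone, Escalated: 101×124/265 = 47.2604
  Phone, Unresolved: 101×84/265 = 32.0151
  Chat, First contact: 67×57/265 = 14.4113
  Chat, Escalated: 67×124/265 = 31.3509
  Chat, Unresolved: 67×84/265 = 21.2377
  Email, First contact: 97×57/265 = 20.8642
  Email, Escalated: 97×124/265 = 45.3887
  Email, Unresolved: 97×84/265 = 30.7472
Contributions (O − E)²/E:
  (32 − 21.7245)²/21.7245 = 4.8602
  (45 − 47.2604)²/47.2604 = 0.1081
  (24 − 32.0151)²/32.0151 = 2.0066
  (12 − 14.4113)²/14.4113 = 0.4035
  (36 − 31.3509)²/31.3509 = 0.6894
  (19 − 21.2377)²/21.2377 = 0.2358
  (13 − 20.8642)²/20.8642 = 2.9642
  (43 − 45.3887)²/45.3887 = 0.1257
  (41 − 30.7472)²/30.7472 = 3.4188
χ² = 4.8602 + 0.1081 + 2.0066 + 0.4035 + 0.6894 + 0.2358 + 2.9642 + 0.1257 + 3.4188 = 14.812
df = (3−1)(3−1) = 4. Since 14.812 > 7.779, reject the null hypothesis of independence at α = 0.1.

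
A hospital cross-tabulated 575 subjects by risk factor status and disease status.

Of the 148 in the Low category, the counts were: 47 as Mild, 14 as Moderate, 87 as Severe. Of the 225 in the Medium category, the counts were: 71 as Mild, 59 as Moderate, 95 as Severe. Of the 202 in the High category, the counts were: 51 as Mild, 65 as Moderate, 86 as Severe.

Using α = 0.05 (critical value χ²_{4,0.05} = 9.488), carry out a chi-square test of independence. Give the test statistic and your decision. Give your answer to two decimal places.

27.29; reject H₀

Row totals: 148, 225, 202. Column totals: 169, 138, 268. Grand total N = 575.
Expected counts (row total × column total / N):
  Low, Mild: 148×169/575 = 43.499
  Low, Moderate: 148×138/575 = 35.520
  Low, Severe: 148×268/575 = 68.981
  Medium, Mild: 225×169/575 = 66.130
  Medium, Moderate: 225×138/575 = 54.000
  Medium, Severe: 225×268/575 = 104.870
  High, Mild: 202×169/575 = 59.370
  High, Moderate: 202×138/575 = 48.480
  High, Severe: 202×268/575 = 94.150
Contributions (O − E)²/E:
  (47 − 43.499)²/43.499 = 0.2818
  (14 − 35.520)²/35.520 = 13.0380
  (87 − 68.981)²/68.981 = 4.7069
  (71 − 66.130)²/66.130 = 0.3586
  (59 − 54.000)²/54.000 = 0.4630
  (95 − 104.870)²/104.870 = 0.9289
  (51 − 59.370)²/59.370 = 1.1800
  (65 − 48.480)²/48.480 = 5.6293
  (86 − 94.150)²/94.150 = 0.7055
χ² = 0.2818 + 13.0380 + 4.7069 + 0.3586 + 0.4630 + 0.9289 + 1.1800 + 5.6293 + 0.7055 = 27.29
df = (3−1)(3−1) = 4. Since 27.29 > 9.488, reject the null hypothesis of independence at α = 0.05.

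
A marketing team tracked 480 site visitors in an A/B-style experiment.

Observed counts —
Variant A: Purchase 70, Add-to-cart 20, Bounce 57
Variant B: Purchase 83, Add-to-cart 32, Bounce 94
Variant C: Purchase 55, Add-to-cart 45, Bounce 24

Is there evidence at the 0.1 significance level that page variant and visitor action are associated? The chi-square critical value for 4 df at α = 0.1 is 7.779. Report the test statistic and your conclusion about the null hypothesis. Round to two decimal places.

Row totals: 147, 209, 124. Column totals: 208, 97, 175. Grand total N = 480.
Expected counts (row total × column total / N):
  Variant A, Purchase: 147×208/480 = 63.700
  Variant A, Add-to-cart: 147×97/480 = 29.706
  Variant A, Bounce: 147×175/480 = 53.594
  Variant B, Purchase: 209×208/480 = 90.567
  Variant B, Add-to-cart: 209×97/480 = 42.235
  Variant B, Bounce: 209×175/480 = 76.198
  Variant C, Purchase: 124×208/480 = 53.733
  Variant C, Add-to-cart: 124×97/480 = 25.058
  Variant C, Bounce: 124×175/480 = 45.208
Contributions (O − E)²/E:
  (70 − 63.700)²/63.700 = 0.6231
  (20 − 29.706)²/29.706 = 3.1713
  (57 − 53.594)²/53.594 = 0.2165
  (83 − 90.567)²/90.567 = 0.6322
  (32 − 42.235)²/42.235 = 2.4803
  (94 − 76.198)²/76.198 = 4.1590
  (55 − 53.733)²/53.733 = 0.0299
  (45 − 25.058)²/25.058 = 15.8705
  (24 − 45.208)²/45.208 = 9.9491
χ² = 0.6231 + 3.1713 + 0.2165 + 0.6322 + 2.4803 + 4.1590 + 0.0299 + 15.8705 + 9.9491 = 37.13
df = (3−1)(3−1) = 4. Since 37.13 > 7.779, reject the null hypothesis of independence at α = 0.1.

37.13; reject H₀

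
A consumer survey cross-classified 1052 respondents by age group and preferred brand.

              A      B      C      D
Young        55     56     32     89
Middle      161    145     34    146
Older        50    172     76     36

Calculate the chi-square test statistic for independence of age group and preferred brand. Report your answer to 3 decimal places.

Row totals: 232, 486, 334. Column totals: 266, 373, 142, 271. Grand total N = 1052.
Expected counts (row total × column total / N):
  Young, A: 232×266/1052 = 58.6616
  Young, B: 232×373/1052 = 82.2586
  Young, C: 232×142/1052 = 31.3156
  Young, D: 232×271/1052 = 59.7643
  Middle, A: 486×266/1052 = 122.8859
  Middle, B: 486×373/1052 = 172.3175
  Middle, C: 486×142/1052 = 65.6008
  Middle, D: 486×271/1052 = 125.1958
  Older, A: 334×266/1052 = 84.4525
  Older, B: 334×373/1052 = 118.4240
  Older, C: 334×142/1052 = 45.0837
  Older, D: 334×271/1052 = 86.0399
Contributions (O − E)²/E:
  (55 − 58.6616)²/58.6616 = 0.2286
  (56 − 82.2586)²/82.2586 = 8.3823
  (32 − 31.3156)²/31.3156 = 0.0150
  (89 − 59.7643)²/59.7643 = 14.3016
  (161 − 122.8859)²/122.8859 = 11.8214
  (145 − 172.3175)²/172.3175 = 4.3306
  (34 − 65.6008)²/65.6008 = 15.2225
  (146 − 125.1958)²/125.1958 = 3.4571
  (50 − 84.4525)²/84.4525 = 14.0549
  (172 − 118.4240)²/118.4240 = 24.2382
  (76 − 45.0837)²/45.0837 = 21.2010
  (36 − 86.0399)²/86.0399 = 29.1027
χ² = 0.2286 + 8.3823 + 0.0150 + 14.3016 + 11.8214 + 4.3306 + 15.2225 + 3.4571 + 14.0549 + 24.2382 + 21.2010 + 29.1027 = 146.356

146.356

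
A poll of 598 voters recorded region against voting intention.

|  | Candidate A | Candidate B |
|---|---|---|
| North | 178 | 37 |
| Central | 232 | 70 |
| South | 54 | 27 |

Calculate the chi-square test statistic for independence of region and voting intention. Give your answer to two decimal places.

9.01

Row totals: 215, 302, 81. Column totals: 464, 134. Grand total N = 598.
Expected counts (row total × column total / N):
  North, Candidate A: 215×464/598 = 166.8227
  North, Candidate B: 215×134/598 = 48.1773
  Central, Candidate A: 302×464/598 = 234.3278
  Central, Candidate B: 302×134/598 = 67.6722
  South, Candidate A: 81×464/598 = 62.8495
  South, Candidate B: 81×134/598 = 18.1505
Contributions (O − E)²/E:
  (178 − 166.8227)²/166.8227 = 0.7489
  (37 − 48.1773)²/48.1773 = 2.5932
  (232 − 234.3278)²/234.3278 = 0.0231
  (70 − 67.6722)²/67.6722 = 0.0801
  (54 − 62.8495)²/62.8495 = 1.2461
  (27 − 18.1505)²/18.1505 = 4.3147
χ² = 0.7489 + 2.5932 + 0.0231 + 0.0801 + 1.2461 + 4.3147 = 9.01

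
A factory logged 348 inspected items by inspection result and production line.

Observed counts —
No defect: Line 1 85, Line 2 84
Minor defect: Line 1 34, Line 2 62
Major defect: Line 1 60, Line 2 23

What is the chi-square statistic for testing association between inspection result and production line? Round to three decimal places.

Row totals: 169, 96, 83. Column totals: 179, 169. Grand total N = 348.
Expected counts (row total × column total / N):
  No defect, Line 1: 169×179/348 = 86.9282
  No defect, Line 2: 169×169/348 = 82.0718
  Minor defect, Line 1: 96×179/348 = 49.3793
  Minor defect, Line 2: 96×169/348 = 46.6207
  Major defect, Line 1: 83×179/348 = 42.6925
  Major defect, Line 2: 83×169/348 = 40.3075
Contributions (O − E)²/E:
  (85 − 86.9282)²/86.9282 = 0.0428
  (84 − 82.0718)²/82.0718 = 0.0453
  (34 − 49.3793)²/49.3793 = 4.7899
  (62 − 46.6207)²/46.6207 = 5.0733
  (60 − 42.6925)²/42.6925 = 7.0164
  (23 − 40.3075)²/40.3075 = 7.4316
χ² = 0.0428 + 0.0453 + 4.7899 + 5.0733 + 7.0164 + 7.4316 = 24.399

24.399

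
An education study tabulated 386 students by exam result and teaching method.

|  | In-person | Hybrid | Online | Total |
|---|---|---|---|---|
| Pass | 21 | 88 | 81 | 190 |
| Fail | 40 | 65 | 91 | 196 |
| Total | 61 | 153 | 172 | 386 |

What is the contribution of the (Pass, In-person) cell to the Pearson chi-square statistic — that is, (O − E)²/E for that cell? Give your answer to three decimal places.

Row total (Pass) = 190; column total (In-person) = 61; N = 386.
Expected count E = 190 × 61 / 386 = 30.025907.
Contribution = (O − E)²/E = (21 − 30.025907)² / 30.025907 = 2.713.

2.713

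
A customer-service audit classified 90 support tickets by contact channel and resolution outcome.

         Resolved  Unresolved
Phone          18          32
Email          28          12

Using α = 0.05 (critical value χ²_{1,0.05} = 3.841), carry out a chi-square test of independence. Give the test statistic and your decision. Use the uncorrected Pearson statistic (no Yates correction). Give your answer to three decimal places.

Row totals: 50, 40. Column totals: 46, 44. Grand total N = 90.
Expected counts (row total × column total / N):
  Phone, Resolved: 50×46/90 = 25.5556
  Phone, Unresolved: 50×44/90 = 24.4444
  Email, Resolved: 40×46/90 = 20.4444
  Email, Unresolved: 40×44/90 = 19.5556
Contributions (O − E)²/E:
  (18 − 25.5556)²/25.5556 = 2.2338
  (32 − 24.4444)²/24.4444 = 2.3354
  (28 − 20.4444)²/20.4444 = 2.7923
  (12 − 19.5556)²/19.5556 = 2.9192
χ² = 2.2338 + 2.3354 + 2.7923 + 2.9192 = 10.281
df = (2−1)(2−1) = 1. Since 10.281 > 3.841, reject the null hypothesis of independence at α = 0.05.

10.281; reject H₀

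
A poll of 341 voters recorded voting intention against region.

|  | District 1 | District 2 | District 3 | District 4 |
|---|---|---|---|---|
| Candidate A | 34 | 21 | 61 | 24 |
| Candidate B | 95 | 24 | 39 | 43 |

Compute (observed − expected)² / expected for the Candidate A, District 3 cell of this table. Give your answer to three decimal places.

9.689

Row total (Candidate A) = 140; column total (District 3) = 100; N = 341.
Expected count E = 140 × 100 / 341 = 41.0557.
Contribution = (O − E)²/E = (61 − 41.0557)² / 41.0557 = 9.689.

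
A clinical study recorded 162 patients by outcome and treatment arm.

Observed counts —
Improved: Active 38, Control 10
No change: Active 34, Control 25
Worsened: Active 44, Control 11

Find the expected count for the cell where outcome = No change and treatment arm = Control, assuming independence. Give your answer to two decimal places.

Row total (No change) = 59; column total (Control) = 46; grand total N = 162.
Expected count = (row total × column total) / N = 59 × 46 / 162 = 16.75.

16.75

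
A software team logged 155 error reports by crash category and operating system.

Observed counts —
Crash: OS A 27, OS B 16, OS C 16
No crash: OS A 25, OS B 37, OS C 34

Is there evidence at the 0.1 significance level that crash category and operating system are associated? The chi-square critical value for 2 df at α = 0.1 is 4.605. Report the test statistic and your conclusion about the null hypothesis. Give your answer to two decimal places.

Row totals: 59, 96. Column totals: 52, 53, 50. Grand total N = 155.
Expected counts (row total × column total / N):
  Crash, OS A: 59×52/155 = 19.794
  Crash, OS B: 59×53/155 = 20.174
  Crash, OS C: 59×50/155 = 19.032
  No crash, OS A: 96×52/155 = 32.206
  No crash, OS B: 96×53/155 = 32.826
  No crash, OS C: 96×50/155 = 30.968
Contributions (O − E)²/E:
  (27 − 19.794)²/19.794 = 2.6233
  (16 − 20.174)²/20.174 = 0.8636
  (16 − 19.032)²/19.032 = 0.4830
  (25 − 32.206)²/32.206 = 1.6123
  (37 − 32.826)²/32.826 = 0.5307
  (34 − 30.968)²/30.968 = 0.2969
χ² = 2.6233 + 0.8636 + 0.4830 + 1.6123 + 0.5307 + 0.2969 = 6.41
df = (2−1)(3−1) = 2. Since 6.41 > 4.605, reject the null hypothesis of independence at α = 0.1.

6.41; reject H₀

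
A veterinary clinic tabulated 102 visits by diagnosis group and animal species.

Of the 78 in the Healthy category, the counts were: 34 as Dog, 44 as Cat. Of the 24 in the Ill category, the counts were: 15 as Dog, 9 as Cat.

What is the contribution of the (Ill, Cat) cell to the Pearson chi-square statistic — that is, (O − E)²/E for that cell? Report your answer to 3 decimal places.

Row total (Ill) = 24; column total (Cat) = 53; N = 102.
Expected count E = 24 × 53 / 102 = 12.4706.
Contribution = (O − E)²/E = (9 − 12.4706)² / 12.4706 = 0.966.

0.966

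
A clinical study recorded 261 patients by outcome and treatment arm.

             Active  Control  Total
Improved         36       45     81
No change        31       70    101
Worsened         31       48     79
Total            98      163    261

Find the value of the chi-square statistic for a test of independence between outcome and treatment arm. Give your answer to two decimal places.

3.76

Grand total N = 261.
Expected counts (row total × column total / N):
  Improved, Active: 81×98/261 = 30.414
  Improved, Control: 81×163/261 = 50.586
  No change, Active: 101×98/261 = 37.923
  No change, Control: 101×163/261 = 63.077
  Worsened, Active: 79×98/261 = 29.663
  Worsened, Control: 79×163/261 = 49.337
Contributions (O − E)²/E:
  (36 − 30.414)²/30.414 = 1.0260
  (45 − 50.586)²/50.586 = 0.6168
  (31 − 37.923)²/37.923 = 1.2638
  (70 − 63.077)²/63.077 = 0.7598
  (31 − 29.663)²/29.663 = 0.0603
  (48 − 49.337)²/49.337 = 0.0362
χ² = 1.0260 + 0.6168 + 1.2638 + 0.7598 + 0.0603 + 0.0362 = 3.76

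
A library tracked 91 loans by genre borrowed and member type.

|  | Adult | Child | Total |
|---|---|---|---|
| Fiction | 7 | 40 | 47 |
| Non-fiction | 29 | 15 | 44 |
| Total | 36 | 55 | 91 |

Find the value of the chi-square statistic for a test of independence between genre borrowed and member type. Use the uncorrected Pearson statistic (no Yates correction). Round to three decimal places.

Grand total N = 91.
Expected counts (row total × column total / N):
  Fiction, Adult: 47×36/91 = 18.5934
  Fiction, Child: 47×55/91 = 28.4066
  Non-fiction, Adult: 44×36/91 = 17.4066
  Non-fiction, Child: 44×55/91 = 26.5934
Contributions (O − E)²/E:
  (7 − 18.5934)²/18.5934 = 7.2287
  (40 − 28.4066)²/28.4066 = 4.7315
  (29 − 17.4066)²/17.4066 = 7.7216
  (15 − 26.5934)²/26.5934 = 5.0541
χ² = 7.2287 + 4.7315 + 7.7216 + 5.0541 = 24.736

24.736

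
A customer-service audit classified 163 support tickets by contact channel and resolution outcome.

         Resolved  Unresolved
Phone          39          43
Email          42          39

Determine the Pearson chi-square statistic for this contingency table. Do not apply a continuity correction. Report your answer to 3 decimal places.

Row totals: 82, 81. Column totals: 81, 82. Grand total N = 163.
Expected counts (row total × column total / N):
  Phone, Resolved: 82×81/163 = 40.7485
  Phone, Unresolved: 82×82/163 = 41.2515
  Email, Resolved: 81×81/163 = 40.2515
  Email, Unresolved: 81×82/163 = 40.7485
Contributions (O − E)²/E:
  (39 − 40.7485)²/40.7485 = 0.0750
  (43 − 41.2515)²/41.2515 = 0.0741
  (42 − 40.2515)²/40.2515 = 0.0760
  (39 − 40.7485)²/40.7485 = 0.0750
χ² = 0.0750 + 0.0741 + 0.0760 + 0.0750 = 0.300

0.300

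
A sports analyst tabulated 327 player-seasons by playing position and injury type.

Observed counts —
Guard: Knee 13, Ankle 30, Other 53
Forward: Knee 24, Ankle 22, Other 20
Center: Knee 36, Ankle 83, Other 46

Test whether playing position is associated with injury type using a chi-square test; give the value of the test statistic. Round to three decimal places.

Row totals: 96, 66, 165. Column totals: 73, 135, 119. Grand total N = 327.
Expected counts (row total × column total / N):
  Guard, Knee: 96×73/327 = 21.4312
  Guard, Ankle: 96×135/327 = 39.6330
  Guard, Other: 96×119/327 = 34.9358
  Forward, Knee: 66×73/327 = 14.7339
  Forward, Ankle: 66×135/327 = 27.2477
  Forward, Other: 66×119/327 = 24.0183
  Center, Knee: 165×73/327 = 36.8349
  Center, Ankle: 165×135/327 = 68.1193
  Center, Other: 165×119/327 = 60.0459
Contributions (O − E)²/E:
  (13 − 21.4312)²/21.4312 = 3.3169
  (30 − 39.6330)²/39.6330 = 2.3413
  (53 − 34.9358)²/34.9358 = 9.3404
  (24 − 14.7339)²/14.7339 = 5.8274
  (22 − 27.2477)²/27.2477 = 1.0107
  (20 − 24.0183)²/24.0183 = 0.6723
  (36 − 36.8349)²/36.8349 = 0.0189
  (83 − 68.1193)²/68.1193 = 3.2507
  (46 − 60.0459)²/60.0459 = 3.2856
χ² = 3.3169 + 2.3413 + 9.3404 + 5.8274 + 1.0107 + 0.6723 + 0.0189 + 3.2507 + 3.2856 = 29.064

29.064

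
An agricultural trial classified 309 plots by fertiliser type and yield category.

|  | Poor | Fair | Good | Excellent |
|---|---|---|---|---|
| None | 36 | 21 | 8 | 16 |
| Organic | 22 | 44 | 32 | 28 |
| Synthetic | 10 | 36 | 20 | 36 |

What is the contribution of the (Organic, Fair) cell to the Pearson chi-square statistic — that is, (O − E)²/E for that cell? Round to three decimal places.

Row total (Organic) = 126; column total (Fair) = 101; N = 309.
Expected count E = 126 × 101 / 309 = 41.1845.
Contribution = (O − E)²/E = (44 − 41.1845)² / 41.1845 = 0.192.

0.192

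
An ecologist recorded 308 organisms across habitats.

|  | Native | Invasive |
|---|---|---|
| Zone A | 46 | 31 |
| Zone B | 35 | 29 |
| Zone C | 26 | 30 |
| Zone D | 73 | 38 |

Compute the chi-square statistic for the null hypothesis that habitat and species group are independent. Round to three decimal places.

Row totals: 77, 64, 56, 111. Column totals: 180, 128. Grand total N = 308.
Expected counts (row total × column total / N):
  Zone A, Native: 77×180/308 = 45.0000
  Zone A, Invasive: 77×128/308 = 32.0000
  Zone B, Native: 64×180/308 = 37.4026
  Zone B, Invasive: 64×128/308 = 26.5974
  Zone C, Native: 56×180/308 = 32.7273
  Zone C, Invasive: 56×128/308 = 23.2727
  Zone D, Native: 111×180/308 = 64.8701
  Zone D, Invasive: 111×128/308 = 46.1299
Contributions (O − E)²/E:
  (46 − 45.0000)²/45.0000 = 0.0222
  (31 − 32.0000)²/32.0000 = 0.0313
  (35 − 37.4026)²/37.4026 = 0.1543
  (29 − 26.5974)²/26.5974 = 0.2170
  (26 − 32.7273)²/32.7273 = 1.3828
  (30 − 23.2727)²/23.2727 = 1.9446
  (73 − 64.8701)²/64.8701 = 1.0189
  (38 − 46.1299)²/46.1299 = 1.4328
χ² = 0.0222 + 0.0313 + 0.1543 + 0.2170 + 1.3828 + 1.9446 + 1.0189 + 1.4328 = 6.204

6.204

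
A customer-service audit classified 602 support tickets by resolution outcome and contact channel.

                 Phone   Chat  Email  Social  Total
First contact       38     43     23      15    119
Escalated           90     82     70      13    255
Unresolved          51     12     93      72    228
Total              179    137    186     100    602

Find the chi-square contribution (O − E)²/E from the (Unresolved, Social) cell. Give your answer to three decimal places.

30.750

Row total (Unresolved) = 228; column total (Social) = 100; N = 602.
Expected count E = 228 × 100 / 602 = 37.873754.
Contribution = (O − E)²/E = (72 − 37.873754)² / 37.873754 = 30.750.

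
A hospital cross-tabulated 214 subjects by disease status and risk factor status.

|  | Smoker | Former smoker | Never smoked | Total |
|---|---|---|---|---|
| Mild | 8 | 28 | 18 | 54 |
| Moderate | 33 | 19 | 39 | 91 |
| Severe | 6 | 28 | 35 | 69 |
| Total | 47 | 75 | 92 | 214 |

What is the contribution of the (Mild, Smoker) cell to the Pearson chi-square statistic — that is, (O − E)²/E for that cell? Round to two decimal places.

1.26

Row total (Mild) = 54; column total (Smoker) = 47; N = 214.
Expected count E = 54 × 47 / 214 = 11.860.
Contribution = (O − E)²/E = (8 − 11.860)² / 11.860 = 1.26.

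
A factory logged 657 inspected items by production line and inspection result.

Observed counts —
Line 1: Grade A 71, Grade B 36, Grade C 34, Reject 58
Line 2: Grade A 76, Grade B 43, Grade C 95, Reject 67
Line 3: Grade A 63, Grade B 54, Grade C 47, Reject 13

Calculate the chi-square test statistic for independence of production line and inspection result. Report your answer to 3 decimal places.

52.019

Row totals: 199, 281, 177. Column totals: 210, 133, 176, 138. Grand total N = 657.
Expected counts (row total × column total / N):
  Line 1, Grade A: 199×210/657 = 63.6073
  Line 1, Grade B: 199×133/657 = 40.2846
  Line 1, Grade C: 199×176/657 = 53.3090
  Line 1, Reject: 199×138/657 = 41.7991
  Line 2, Grade A: 281×210/657 = 89.8174
  Line 2, Grade B: 281×133/657 = 56.8843
  Line 2, Grade C: 281×176/657 = 75.2755
  Line 2, Reject: 281×138/657 = 59.0228
  Line 3, Grade A: 177×210/657 = 56.5753
  Line 3, Grade B: 177×133/657 = 35.8311
  Line 3, Grade C: 177×176/657 = 47.4155
  Line 3, Reject: 177×138/657 = 37.1781
Contributions (O − E)²/E:
  (71 − 63.6073)²/63.6073 = 0.8592
  (36 − 40.2846)²/40.2846 = 0.4557
  (34 − 53.3090)²/53.3090 = 6.9939
  (58 − 41.7991)²/41.7991 = 6.2793
  (76 − 89.8174)²/89.8174 = 2.1257
  (43 − 56.8843)²/56.8843 = 3.3889
  (95 − 75.2755)²/75.2755 = 5.1684
  (67 − 59.0228)²/59.0228 = 1.0782
  (63 − 56.5753)²/56.5753 = 0.7296
  (54 − 35.8311)²/35.8311 = 9.2129
  (47 − 47.4155)²/47.4155 = 0.0036
  (13 − 37.1781)²/37.1781 = 15.7238
χ² = 0.8592 + 0.4557 + 6.9939 + 6.2793 + 2.1257 + 3.3889 + 5.1684 + 1.0782 + 0.7296 + 9.2129 + 0.0036 + 15.7238 = 52.019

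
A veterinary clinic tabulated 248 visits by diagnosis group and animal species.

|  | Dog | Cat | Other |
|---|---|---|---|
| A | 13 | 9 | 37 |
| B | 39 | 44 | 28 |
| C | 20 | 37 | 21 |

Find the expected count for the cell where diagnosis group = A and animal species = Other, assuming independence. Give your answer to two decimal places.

Row total (A) = 59; column total (Other) = 86; grand total N = 248.
Expected count = (row total × column total) / N = 59 × 86 / 248 = 20.46.

20.46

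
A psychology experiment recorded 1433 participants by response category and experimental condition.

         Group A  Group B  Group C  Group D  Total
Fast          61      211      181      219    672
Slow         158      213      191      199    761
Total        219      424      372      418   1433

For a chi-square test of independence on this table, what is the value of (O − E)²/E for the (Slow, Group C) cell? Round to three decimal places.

Row total (Slow) = 761; column total (Group C) = 372; N = 1433.
Expected count E = 761 × 372 / 1433 = 197.5520.
Contribution = (O − E)²/E = (191 − 197.5520)² / 197.5520 = 0.217.

0.217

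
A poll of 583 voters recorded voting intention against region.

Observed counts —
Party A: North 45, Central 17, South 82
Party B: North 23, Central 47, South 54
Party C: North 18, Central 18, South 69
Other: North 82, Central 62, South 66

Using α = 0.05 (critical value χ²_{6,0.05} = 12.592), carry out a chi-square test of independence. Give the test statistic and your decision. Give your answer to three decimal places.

62.491; reject H₀

Row totals: 144, 124, 105, 210. Column totals: 168, 144, 271. Grand total N = 583.
Expected counts (row total × column total / N):
  Party A, North: 144×168/583 = 41.4957
  Party A, Central: 144×144/583 = 35.5678
  Party A, South: 144×271/583 = 66.9365
  Party B, North: 124×168/583 = 35.7324
  Party B, Central: 124×144/583 = 30.6278
  Party B, South: 124×271/583 = 57.6398
  Party C, North: 105×168/583 = 30.2573
  Party C, Central: 105×144/583 = 25.9348
  Party C, South: 105×271/583 = 48.8079
  Other, North: 210×168/583 = 60.5146
  Other, Central: 210×144/583 = 51.8696
  Other, South: 210×271/583 = 97.6158
Contributions (O − E)²/E:
  (45 − 41.4957)²/41.4957 = 0.2959
  (17 − 35.5678)²/35.5678 = 9.6931
  (82 − 66.9365)²/66.9365 = 3.3899
  (23 − 35.7324)²/35.7324 = 4.5369
  (47 − 30.6278)²/30.6278 = 8.7518
  (54 − 57.6398)²/57.6398 = 0.2298
  (18 − 30.2573)²/30.2573 = 4.9655
  (18 − 25.9348)²/25.9348 = 2.4277
  (69 − 48.8079)²/48.8079 = 8.3536
  (82 − 60.5146)²/60.5146 = 7.6283
  (62 − 51.8696)²/51.8696 = 1.9785
  (66 − 97.6158)²/97.6158 = 10.2397
χ² = 0.2959 + 9.6931 + 3.3899 + 4.5369 + 8.7518 + 0.2298 + 4.9655 + 2.4277 + 8.3536 + 7.6283 + 1.9785 + 10.2397 = 62.491
df = (4−1)(3−1) = 6. Since 62.491 > 12.592, reject the null hypothesis of independence at α = 0.05.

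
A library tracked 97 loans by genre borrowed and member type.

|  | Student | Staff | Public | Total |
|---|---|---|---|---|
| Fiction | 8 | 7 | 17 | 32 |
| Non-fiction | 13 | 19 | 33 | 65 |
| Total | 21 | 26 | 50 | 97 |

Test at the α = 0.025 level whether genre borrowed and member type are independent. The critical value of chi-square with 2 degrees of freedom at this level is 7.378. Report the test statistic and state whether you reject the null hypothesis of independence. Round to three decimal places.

Grand total N = 97.
Expected counts (row total × column total / N):
  Fiction, Student: 32×21/97 = 6.9278
  Fiction, Staff: 32×26/97 = 8.5773
  Fiction, Public: 32×50/97 = 16.4948
  Non-fiction, Student: 65×21/97 = 14.0722
  Non-fiction, Staff: 65×26/97 = 17.4227
  Non-fiction, Public: 65×50/97 = 33.5052
Contributions (O − E)²/E:
  (8 − 6.9278)²/6.9278 = 0.1659
  (7 − 8.5773)²/8.5773 = 0.2901
  (17 − 16.4948)²/16.4948 = 0.0155
  (13 − 14.0722)²/14.0722 = 0.0817
  (19 − 17.4227)²/17.4227 = 0.1428
  (33 − 33.5052)²/33.5052 = 0.0076
χ² = 0.1659 + 0.2901 + 0.0155 + 0.0817 + 0.1428 + 0.0076 = 0.704
df = (2−1)(3−1) = 2. Since 0.704 < 7.378, fail to reject the null hypothesis of independence at α = 0.025.

0.704; fail to reject H₀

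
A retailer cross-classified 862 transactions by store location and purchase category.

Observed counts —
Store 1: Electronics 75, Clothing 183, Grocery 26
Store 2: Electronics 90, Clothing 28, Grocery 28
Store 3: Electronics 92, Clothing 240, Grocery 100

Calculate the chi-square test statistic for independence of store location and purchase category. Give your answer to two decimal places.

Row totals: 284, 146, 432. Column totals: 257, 451, 154. Grand total N = 862.
Expected counts (row total × column total / N):
  Store 1, Electronics: 284×257/862 = 84.673
  Store 1, Clothing: 284×451/862 = 148.589
  Store 1, Grocery: 284×154/862 = 50.738
  Store 2, Electronics: 146×257/862 = 43.529
  Store 2, Clothing: 146×451/862 = 76.387
  Store 2, Grocery: 146×154/862 = 26.084
  Store 3, Electronics: 432×257/862 = 128.798
  Store 3, Clothing: 432×451/862 = 226.023
  Store 3, Grocery: 432×154/862 = 77.179
Contributions (O − E)²/E:
  (75 − 84.673)²/84.673 = 1.1050
  (183 − 148.589)²/148.589 = 7.9691
  (26 − 50.738)²/50.738 = 12.0613
  (90 − 43.529)²/43.529 = 49.6118
  (28 − 76.387)²/76.387 = 30.6505
  (28 − 26.084)²/26.084 = 0.1407
  (92 − 128.798)²/128.798 = 10.5133
  (240 − 226.023)²/226.023 = 0.8643
  (100 − 77.179)²/77.179 = 6.7479
χ² = 1.1050 + 7.9691 + 12.0613 + 49.6118 + 30.6505 + 0.1407 + 10.5133 + 0.8643 + 6.7479 = 119.66

119.66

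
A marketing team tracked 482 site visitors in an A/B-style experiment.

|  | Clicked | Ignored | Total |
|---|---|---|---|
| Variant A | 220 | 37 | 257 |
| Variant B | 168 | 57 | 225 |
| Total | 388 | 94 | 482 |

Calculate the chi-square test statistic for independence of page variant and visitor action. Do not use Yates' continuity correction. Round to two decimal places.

Grand total N = 482.
Expected counts (row total × column total / N):
  Variant A, Clicked: 257×388/482 = 206.880
  Variant A, Ignored: 257×94/482 = 50.120
  Variant B, Clicked: 225×388/482 = 181.120
  Variant B, Ignored: 225×94/482 = 43.880
Contributions (O − E)²/E:
  (220 − 206.880)²/206.880 = 0.8320
  (37 − 50.120)²/50.120 = 3.4344
  (168 − 181.120)²/181.120 = 0.9504
  (57 − 43.880)²/43.880 = 3.9228
χ² = 0.8320 + 3.4344 + 0.9504 + 3.9228 = 9.14

9.14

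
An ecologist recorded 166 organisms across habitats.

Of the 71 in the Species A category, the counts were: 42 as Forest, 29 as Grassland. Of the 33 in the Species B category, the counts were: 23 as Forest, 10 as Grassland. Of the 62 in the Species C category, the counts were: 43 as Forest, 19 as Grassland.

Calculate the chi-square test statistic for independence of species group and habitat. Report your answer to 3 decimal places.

Row totals: 71, 33, 62. Column totals: 108, 58. Grand total N = 166.
Expected counts (row total × column total / N):
  Species A, Forest: 71×108/166 = 46.1928
  Species A, Grassland: 71×58/166 = 24.8072
  Species B, Forest: 33×108/166 = 21.4699
  Species B, Grassland: 33×58/166 = 11.5301
  Species C, Forest: 62×108/166 = 40.3373
  Species C, Grassland: 62×58/166 = 21.6627
Contributions (O − E)²/E:
  (42 − 46.1928)²/46.1928 = 0.3806
  (29 − 24.8072)²/24.8072 = 0.7086
  (23 − 21.4699)²/21.4699 = 0.1090
  (10 − 11.5301)²/11.5301 = 0.2031
  (43 − 40.3373)²/40.3373 = 0.1758
  (19 − 21.6627)²/21.6627 = 0.3273
χ² = 0.3806 + 0.7086 + 0.1090 + 0.2031 + 0.1758 + 0.3273 = 1.904

1.904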